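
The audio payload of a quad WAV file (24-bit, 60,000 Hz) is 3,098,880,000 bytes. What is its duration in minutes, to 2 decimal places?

Byte rate = 60,000 × 3 × 4 = 720,000 bytes/s.
Duration = 3,098,880,000 / 720,000 = 4,304 s.
4,304 s / 60 = 71.73 minutes.

71.73 minutes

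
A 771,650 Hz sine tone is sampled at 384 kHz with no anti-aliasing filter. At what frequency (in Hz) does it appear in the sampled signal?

3,650 Hz

Nyquist = 384,000/2 = 192,000 Hz; 771,650 Hz exceeds it.
Alias = |771,650 − 2×384,000| = |771,650 − 768,000| = 3,650 Hz.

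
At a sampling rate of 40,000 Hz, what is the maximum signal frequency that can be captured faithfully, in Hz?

Nyquist frequency = sample rate / 2 = 40,000 / 2 = 20,000 Hz.

20,000 Hz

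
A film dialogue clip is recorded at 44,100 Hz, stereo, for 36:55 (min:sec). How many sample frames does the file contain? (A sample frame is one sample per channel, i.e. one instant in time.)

97,681,500 sample frames

36:55 (min:sec) = 2,215 s.
44,100 samples/s × 2,215 s = 97,681,500 frames.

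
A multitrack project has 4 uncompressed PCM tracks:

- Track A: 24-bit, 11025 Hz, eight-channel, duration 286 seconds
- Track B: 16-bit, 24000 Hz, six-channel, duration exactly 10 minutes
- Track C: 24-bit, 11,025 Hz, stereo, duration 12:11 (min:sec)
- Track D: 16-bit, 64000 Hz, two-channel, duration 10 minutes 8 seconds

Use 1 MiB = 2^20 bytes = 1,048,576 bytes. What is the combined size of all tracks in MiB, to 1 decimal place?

431.5 MiB

Track A: 11,025 × 286 × 3 × 8 = 75,675,600 bytes.
Track B: exactly 10 minutes = 600 s; 24,000 × 600 × 2 × 6 = 172,800,000 bytes.
Track C: 12:11 (min:sec) = 731 s; 11,025 × 731 × 3 × 2 = 48,355,650 bytes.
Track D: 10 minutes 8 seconds = 608 s; 64,000 × 608 × 2 × 2 = 155,648,000 bytes.
Total = 452,479,250 bytes = 431.5 MiB.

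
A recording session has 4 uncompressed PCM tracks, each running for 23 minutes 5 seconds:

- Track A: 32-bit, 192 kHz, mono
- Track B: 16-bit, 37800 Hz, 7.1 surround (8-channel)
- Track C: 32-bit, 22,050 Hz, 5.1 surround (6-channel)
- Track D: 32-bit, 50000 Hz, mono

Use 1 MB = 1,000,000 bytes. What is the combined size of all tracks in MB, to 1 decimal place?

2911.3 MB

23 minutes 5 seconds = 1,385 s.
Track A: 192,000 × 1,385 × 4 × 1 = 1,063,680,000 bytes.
Track B: 37,800 × 1,385 × 2 × 8 = 837,648,000 bytes.
Track C: 22,050 × 1,385 × 4 × 6 = 732,942,000 bytes.
Track D: 50,000 × 1,385 × 4 × 1 = 277,000,000 bytes.
Total = 2,911,270,000 bytes = 2911.3 MB.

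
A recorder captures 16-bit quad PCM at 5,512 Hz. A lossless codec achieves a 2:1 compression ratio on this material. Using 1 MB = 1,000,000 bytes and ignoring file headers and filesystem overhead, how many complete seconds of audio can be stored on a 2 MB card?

Uncompressed byte rate = 5,512 × 2 × 4 = 44,096 bytes/s.
After 2:1 compression, effective rate ≈ 22048 bytes/s.
Capacity = 2 × 1,000,000 = 2,000,000 bytes.
2,000,000 / effective rate ≈ 90.71 s → 90 seconds.

90 seconds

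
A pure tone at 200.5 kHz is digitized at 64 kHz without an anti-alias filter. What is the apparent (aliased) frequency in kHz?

Nyquist = 64,000/2 = 32,000 Hz; 200,500 Hz exceeds it.
Alias = |200,500 − 3×64,000| = |200,500 − 192,000| = 8,500 Hz = 8.5 kHz.

8.5 kHz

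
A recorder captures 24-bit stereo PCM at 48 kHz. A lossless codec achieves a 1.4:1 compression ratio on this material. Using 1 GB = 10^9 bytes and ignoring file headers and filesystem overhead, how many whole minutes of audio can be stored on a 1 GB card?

81 minutes

Uncompressed byte rate = 48,000 × 3 × 2 = 288,000 bytes/s.
After 1.4:1 compression, effective rate ≈ 205714.29 bytes/s.
Capacity = 1 × 1,000,000,000 = 1,000,000,000 bytes.
1,000,000,000 / effective rate ≈ 4861.11 s → 81 minutes.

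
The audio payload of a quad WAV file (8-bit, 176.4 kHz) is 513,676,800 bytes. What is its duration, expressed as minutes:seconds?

12:08

Byte rate = 176,400 × 1 × 4 = 705,600 bytes/s.
Duration = 513,676,800 / 705,600 = 728 s.
728 s = 12:08.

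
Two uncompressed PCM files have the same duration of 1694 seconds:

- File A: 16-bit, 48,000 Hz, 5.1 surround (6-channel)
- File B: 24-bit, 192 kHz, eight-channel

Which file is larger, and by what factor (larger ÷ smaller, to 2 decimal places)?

File B, by a factor of 8.00

File A: 48,000 × 2 × 6 = 576,000 bytes/s.
File B: 192,000 × 3 × 8 = 4,608,000 bytes/s.
File B is larger; ratio = 7,805,952,000 / 975,744,000 = 8.00.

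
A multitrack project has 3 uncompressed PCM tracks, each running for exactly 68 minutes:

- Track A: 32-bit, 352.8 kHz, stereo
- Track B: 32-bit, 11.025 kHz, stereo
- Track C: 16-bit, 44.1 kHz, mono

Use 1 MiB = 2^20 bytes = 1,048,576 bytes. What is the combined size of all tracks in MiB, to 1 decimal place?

exactly 68 minutes = 4,080 s.
Track A: 352,800 × 4,080 × 4 × 2 = 11,515,392,000 bytes.
Track B: 11,025 × 4,080 × 4 × 2 = 359,856,000 bytes.
Track C: 44,100 × 4,080 × 2 × 1 = 359,856,000 bytes.
Total = 12,235,104,000 bytes = 11668.3 MiB.

11668.3 MiB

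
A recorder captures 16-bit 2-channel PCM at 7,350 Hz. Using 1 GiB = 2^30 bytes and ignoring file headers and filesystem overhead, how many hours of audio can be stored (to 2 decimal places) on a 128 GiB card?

Uncompressed byte rate = 7,350 × 2 × 2 = 29,400 bytes/s.
Capacity = 128 × 1,073,741,824 = 137,438,953,472 bytes.
137,438,953,472 / 29,400 ≈ 4674794.34 s → 1298.55 hours.

1298.55 hours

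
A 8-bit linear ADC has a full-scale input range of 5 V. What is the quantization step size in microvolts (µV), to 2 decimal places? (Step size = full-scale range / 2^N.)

19531.25 µV

5 V / 2^8 = 5 / 256 V = 19531.25 µV.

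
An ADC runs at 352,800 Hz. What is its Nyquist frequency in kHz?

Nyquist frequency = sample rate / 2 = 352,800 / 2 = 176.4 kHz.

176.4 kHz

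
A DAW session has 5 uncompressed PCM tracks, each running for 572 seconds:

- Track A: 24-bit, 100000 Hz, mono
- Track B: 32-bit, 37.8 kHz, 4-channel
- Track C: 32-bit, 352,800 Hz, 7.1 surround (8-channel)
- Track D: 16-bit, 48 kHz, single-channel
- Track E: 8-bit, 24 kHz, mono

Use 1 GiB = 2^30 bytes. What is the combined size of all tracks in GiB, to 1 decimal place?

6.6 GiB

Track A: 100,000 × 572 × 3 × 1 = 171,600,000 bytes.
Track B: 37,800 × 572 × 4 × 4 = 345,945,600 bytes.
Track C: 352,800 × 572 × 4 × 8 = 6,457,651,200 bytes.
Track D: 48,000 × 572 × 2 × 1 = 54,912,000 bytes.
Track E: 24,000 × 572 × 1 × 1 = 13,728,000 bytes.
Total = 7,043,836,800 bytes = 6.6 GiB.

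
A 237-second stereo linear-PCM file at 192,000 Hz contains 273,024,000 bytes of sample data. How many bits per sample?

Bytes per sample = 273,024,000 / (192,000 × 237 × 2) = 273,024,000 / 91,008,000 = 3.
Bit depth = 3 × 8 = 24 bits.

24 bits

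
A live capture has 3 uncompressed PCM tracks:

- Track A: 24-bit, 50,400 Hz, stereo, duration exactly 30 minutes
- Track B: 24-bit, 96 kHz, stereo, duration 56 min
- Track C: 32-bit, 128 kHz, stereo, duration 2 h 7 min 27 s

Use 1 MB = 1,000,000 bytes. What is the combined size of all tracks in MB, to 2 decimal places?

Track A: exactly 30 minutes = 1,800 s; 50,400 × 1,800 × 3 × 2 = 544,320,000 bytes.
Track B: 56 min = 3,360 s; 96,000 × 3,360 × 3 × 2 = 1,935,360,000 bytes.
Track C: 2 h 7 min 27 s = 7,647 s; 128,000 × 7,647 × 4 × 2 = 7,830,528,000 bytes.
Total = 10,310,208,000 bytes = 10310.21 MB.

10310.21 MB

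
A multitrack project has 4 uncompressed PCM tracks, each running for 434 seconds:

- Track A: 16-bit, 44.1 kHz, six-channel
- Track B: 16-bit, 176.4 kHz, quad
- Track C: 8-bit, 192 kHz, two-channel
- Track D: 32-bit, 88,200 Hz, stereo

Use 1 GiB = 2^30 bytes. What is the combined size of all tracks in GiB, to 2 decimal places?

1.22 GiB

Track A: 44,100 × 434 × 2 × 6 = 229,672,800 bytes.
Track B: 176,400 × 434 × 2 × 4 = 612,460,800 bytes.
Track C: 192,000 × 434 × 1 × 2 = 166,656,000 bytes.
Track D: 88,200 × 434 × 4 × 2 = 306,230,400 bytes.
Total = 1,315,020,000 bytes = 1.22 GiB.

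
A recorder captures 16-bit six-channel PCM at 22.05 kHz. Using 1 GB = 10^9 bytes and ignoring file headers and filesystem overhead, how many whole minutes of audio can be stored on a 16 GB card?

Uncompressed byte rate = 22,050 × 2 × 6 = 264,600 bytes/s.
Capacity = 16 × 1,000,000,000 = 16,000,000,000 bytes.
16,000,000,000 / 264,600 ≈ 60468.63 s → 1,007 minutes.

1,007 minutes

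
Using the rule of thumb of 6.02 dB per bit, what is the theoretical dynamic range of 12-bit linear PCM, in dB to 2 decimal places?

12 × 6.02 = 72.24 dB.

72.24 dB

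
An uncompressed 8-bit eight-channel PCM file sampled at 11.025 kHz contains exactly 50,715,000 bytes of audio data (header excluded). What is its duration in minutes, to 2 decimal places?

Byte rate = 11,025 × 1 × 8 = 88,200 bytes/s.
Duration = 50,715,000 / 88,200 = 575 s.
575 s / 60 = 9.58 minutes.

9.58 minutes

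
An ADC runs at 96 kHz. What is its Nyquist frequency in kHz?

Nyquist frequency = sample rate / 2 = 96,000 / 2 = 48 kHz.

48 kHz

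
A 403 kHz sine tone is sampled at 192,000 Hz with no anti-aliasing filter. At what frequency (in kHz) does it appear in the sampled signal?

Nyquist = 192,000/2 = 96,000 Hz; 403,000 Hz exceeds it.
Alias = |403,000 − 2×192,000| = |403,000 − 384,000| = 19,000 Hz = 19 kHz.

19 kHz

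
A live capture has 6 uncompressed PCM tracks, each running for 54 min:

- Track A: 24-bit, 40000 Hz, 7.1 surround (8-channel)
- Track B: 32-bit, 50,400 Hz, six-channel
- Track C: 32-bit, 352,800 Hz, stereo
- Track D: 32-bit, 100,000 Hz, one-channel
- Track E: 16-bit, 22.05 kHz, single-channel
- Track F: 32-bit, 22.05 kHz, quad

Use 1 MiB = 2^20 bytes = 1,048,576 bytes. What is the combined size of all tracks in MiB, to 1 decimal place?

54 min = 3,240 s.
Track A: 40,000 × 3,240 × 3 × 8 = 3,110,400,000 bytes.
Track B: 50,400 × 3,240 × 4 × 6 = 3,919,104,000 bytes.
Track C: 352,800 × 3,240 × 4 × 2 = 9,144,576,000 bytes.
Track D: 100,000 × 3,240 × 4 × 1 = 1,296,000,000 bytes.
Track E: 22,050 × 3,240 × 2 × 1 = 142,884,000 bytes.
Track F: 22,050 × 3,240 × 4 × 4 = 1,143,072,000 bytes.
Total = 18,756,036,000 bytes = 17887.1 MiB.

17887.1 MiB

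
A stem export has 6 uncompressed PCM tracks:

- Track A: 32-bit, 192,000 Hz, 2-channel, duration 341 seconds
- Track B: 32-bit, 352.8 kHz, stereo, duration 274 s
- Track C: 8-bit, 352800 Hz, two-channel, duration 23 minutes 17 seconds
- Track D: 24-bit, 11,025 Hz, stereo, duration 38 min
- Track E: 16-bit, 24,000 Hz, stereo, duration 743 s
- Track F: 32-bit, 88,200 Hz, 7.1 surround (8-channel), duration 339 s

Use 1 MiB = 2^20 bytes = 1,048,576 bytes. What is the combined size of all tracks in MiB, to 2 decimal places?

Track A: 192,000 × 341 × 4 × 2 = 523,776,000 bytes.
Track B: 352,800 × 274 × 4 × 2 = 773,337,600 bytes.
Track C: 23 minutes 17 seconds = 1,397 s; 352,800 × 1,397 × 1 × 2 = 985,723,200 bytes.
Track D: 38 min = 2,280 s; 11,025 × 2,280 × 3 × 2 = 150,822,000 bytes.
Track E: 24,000 × 743 × 2 × 2 = 71,328,000 bytes.
Track F: 88,200 × 339 × 4 × 8 = 956,793,600 bytes.
Total = 3,461,780,400 bytes = 3301.41 MiB.

3301.41 MiB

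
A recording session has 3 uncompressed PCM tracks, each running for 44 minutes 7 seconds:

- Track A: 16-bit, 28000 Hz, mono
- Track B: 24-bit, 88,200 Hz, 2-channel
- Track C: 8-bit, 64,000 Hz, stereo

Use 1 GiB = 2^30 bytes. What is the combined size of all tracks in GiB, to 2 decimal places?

1.76 GiB

44 minutes 7 seconds = 2,647 s.
Track A: 28,000 × 2,647 × 2 × 1 = 148,232,000 bytes.
Track B: 88,200 × 2,647 × 3 × 2 = 1,400,792,400 bytes.
Track C: 64,000 × 2,647 × 1 × 2 = 338,816,000 bytes.
Total = 1,887,840,400 bytes = 1.76 GiB.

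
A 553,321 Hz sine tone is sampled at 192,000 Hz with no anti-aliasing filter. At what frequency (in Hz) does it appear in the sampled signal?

Nyquist = 192,000/2 = 96,000 Hz; 553,321 Hz exceeds it.
Alias = |553,321 − 3×192,000| = |553,321 − 576,000| = 22,679 Hz.

22,679 Hz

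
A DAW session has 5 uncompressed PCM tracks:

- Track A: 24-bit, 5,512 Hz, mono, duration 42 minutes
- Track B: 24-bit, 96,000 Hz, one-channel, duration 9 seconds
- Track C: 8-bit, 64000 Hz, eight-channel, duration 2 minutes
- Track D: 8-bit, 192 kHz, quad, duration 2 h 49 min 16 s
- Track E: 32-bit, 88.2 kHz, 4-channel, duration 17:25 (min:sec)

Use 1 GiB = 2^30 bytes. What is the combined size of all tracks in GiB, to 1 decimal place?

8.7 GiB

Track A: 42 minutes = 2,520 s; 5,512 × 2,520 × 3 × 1 = 41,670,720 bytes.
Track B: 96,000 × 9 × 3 × 1 = 2,592,000 bytes.
Track C: 2 minutes = 120 s; 64,000 × 120 × 1 × 8 = 61,440,000 bytes.
Track D: 2 h 49 min 16 s = 10,156 s; 192,000 × 10,156 × 1 × 4 = 7,799,808,000 bytes.
Track E: 17:25 (min:sec) = 1,045 s; 88,200 × 1,045 × 4 × 4 = 1,474,704,000 bytes.
Total = 9,380,214,720 bytes = 8.7 GiB.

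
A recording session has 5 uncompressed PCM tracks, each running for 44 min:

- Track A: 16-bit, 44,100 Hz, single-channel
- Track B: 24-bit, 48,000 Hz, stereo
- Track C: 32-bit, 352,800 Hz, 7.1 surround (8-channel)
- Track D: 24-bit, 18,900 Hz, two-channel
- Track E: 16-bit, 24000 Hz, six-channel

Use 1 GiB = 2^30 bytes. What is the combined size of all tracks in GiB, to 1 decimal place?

29.7 GiB

44 min = 2,640 s.
Track A: 44,100 × 2,640 × 2 × 1 = 232,848,000 bytes.
Track B: 48,000 × 2,640 × 3 × 2 = 760,320,000 bytes.
Track C: 352,800 × 2,640 × 4 × 8 = 29,804,544,000 bytes.
Track D: 18,900 × 2,640 × 3 × 2 = 299,376,000 bytes.
Track E: 24,000 × 2,640 × 2 × 6 = 760,320,000 bytes.
Total = 31,857,408,000 bytes = 29.7 GiB.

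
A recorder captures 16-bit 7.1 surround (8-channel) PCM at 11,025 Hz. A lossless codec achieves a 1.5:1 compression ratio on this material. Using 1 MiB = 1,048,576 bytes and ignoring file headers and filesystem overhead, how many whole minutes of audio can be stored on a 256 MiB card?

Uncompressed byte rate = 11,025 × 2 × 8 = 176,400 bytes/s.
After 1.5:1 compression, effective rate ≈ 117600 bytes/s.
Capacity = 256 × 1,048,576 = 268,435,456 bytes.
268,435,456 / effective rate ≈ 2282.61 s → 38 minutes.

38 minutes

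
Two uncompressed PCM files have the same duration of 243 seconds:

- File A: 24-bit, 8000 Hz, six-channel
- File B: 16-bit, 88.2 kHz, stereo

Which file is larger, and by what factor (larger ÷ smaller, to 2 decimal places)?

File B, by a factor of 2.45

File A: 8,000 × 3 × 6 = 144,000 bytes/s.
File B: 88,200 × 2 × 2 = 352,800 bytes/s.
File B is larger; ratio = 85,730,400 / 34,992,000 = 2.45.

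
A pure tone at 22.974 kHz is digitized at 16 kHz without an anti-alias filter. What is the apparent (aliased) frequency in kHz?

6.974 kHz

Nyquist = 16,000/2 = 8,000 Hz; 22,974 Hz exceeds it.
Alias = |22,974 − 1×16,000| = |22,974 − 16,000| = 6,974 Hz = 6.974 kHz.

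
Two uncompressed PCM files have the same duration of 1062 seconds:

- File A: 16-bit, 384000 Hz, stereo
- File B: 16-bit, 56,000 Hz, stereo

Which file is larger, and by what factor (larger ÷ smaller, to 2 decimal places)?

File A, by a factor of 6.86

File A: 384,000 × 2 × 2 = 1,536,000 bytes/s.
File B: 56,000 × 2 × 2 = 224,000 bytes/s.
File A is larger; ratio = 1,631,232,000 / 237,888,000 = 6.86.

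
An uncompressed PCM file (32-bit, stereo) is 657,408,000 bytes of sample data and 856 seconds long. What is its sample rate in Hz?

96,000 Hz

Bytes = sample_rate × seconds × bytes_per_sample × channels.
sample_rate = 657,408,000 / (856 × 4 × 2) = 657,408,000 / 6,848 = 96,000 Hz.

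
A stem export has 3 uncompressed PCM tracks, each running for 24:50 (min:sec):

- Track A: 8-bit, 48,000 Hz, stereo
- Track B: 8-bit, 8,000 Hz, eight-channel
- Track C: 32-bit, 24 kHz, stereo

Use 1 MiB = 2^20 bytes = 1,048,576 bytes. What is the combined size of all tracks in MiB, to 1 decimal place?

24:50 (min:sec) = 1,490 s.
Track A: 48,000 × 1,490 × 1 × 2 = 143,040,000 bytes.
Track B: 8,000 × 1,490 × 1 × 8 = 95,360,000 bytes.
Track C: 24,000 × 1,490 × 4 × 2 = 286,080,000 bytes.
Total = 524,480,000 bytes = 500.2 MiB.

500.2 MiB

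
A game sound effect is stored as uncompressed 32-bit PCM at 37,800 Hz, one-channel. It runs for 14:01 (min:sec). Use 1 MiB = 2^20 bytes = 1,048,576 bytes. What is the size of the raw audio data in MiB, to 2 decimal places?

Duration = 14:01 (min:sec) = 841 s.
Bytes = 37,800 samples/s × 841 s × 4 bytes/sample × 1 ch = 127,159,200 bytes.
127,159,200 / 1,048,576 = 121.27 MiB.

121.27 MiB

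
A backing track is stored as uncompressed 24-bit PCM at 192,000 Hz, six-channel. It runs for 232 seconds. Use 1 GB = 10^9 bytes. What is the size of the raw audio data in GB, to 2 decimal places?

Bytes = 192,000 samples/s × 232 s × 3 bytes/sample × 6 ch = 801,792,000 bytes.
801,792,000 / 1,000,000,000 = 0.80 GB.

0.80 GB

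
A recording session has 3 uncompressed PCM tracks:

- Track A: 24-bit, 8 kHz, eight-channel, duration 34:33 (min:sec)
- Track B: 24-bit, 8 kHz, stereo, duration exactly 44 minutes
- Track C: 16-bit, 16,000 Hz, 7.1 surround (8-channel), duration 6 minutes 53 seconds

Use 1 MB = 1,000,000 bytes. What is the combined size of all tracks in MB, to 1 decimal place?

Track A: 34:33 (min:sec) = 2,073 s; 8,000 × 2,073 × 3 × 8 = 398,016,000 bytes.
Track B: exactly 44 minutes = 2,640 s; 8,000 × 2,640 × 3 × 2 = 126,720,000 bytes.
Track C: 6 minutes 53 seconds = 413 s; 16,000 × 413 × 2 × 8 = 105,728,000 bytes.
Total = 630,464,000 bytes = 630.5 MB.

630.5 MB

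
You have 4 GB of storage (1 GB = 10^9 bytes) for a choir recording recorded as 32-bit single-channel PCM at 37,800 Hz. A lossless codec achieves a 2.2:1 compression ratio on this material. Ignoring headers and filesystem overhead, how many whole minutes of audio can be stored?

Uncompressed byte rate = 37,800 × 4 × 1 = 151,200 bytes/s.
After 2.2:1 compression, effective rate ≈ 68727.27 bytes/s.
Capacity = 4 × 1,000,000,000 = 4,000,000,000 bytes.
4,000,000,000 / effective rate ≈ 58201.06 s → 970 minutes.

970 minutes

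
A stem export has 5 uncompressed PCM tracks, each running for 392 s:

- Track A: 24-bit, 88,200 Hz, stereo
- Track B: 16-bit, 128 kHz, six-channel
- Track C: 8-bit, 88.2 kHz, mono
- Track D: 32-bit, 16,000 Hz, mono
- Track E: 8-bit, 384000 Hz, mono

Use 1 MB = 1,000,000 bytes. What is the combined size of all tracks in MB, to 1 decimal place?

Track A: 88,200 × 392 × 3 × 2 = 207,446,400 bytes.
Track B: 128,000 × 392 × 2 × 6 = 602,112,000 bytes.
Track C: 88,200 × 392 × 1 × 1 = 34,574,400 bytes.
Track D: 16,000 × 392 × 4 × 1 = 25,088,000 bytes.
Track E: 384,000 × 392 × 1 × 1 = 150,528,000 bytes.
Total = 1,019,748,800 bytes = 1019.7 MB.

1019.7 MB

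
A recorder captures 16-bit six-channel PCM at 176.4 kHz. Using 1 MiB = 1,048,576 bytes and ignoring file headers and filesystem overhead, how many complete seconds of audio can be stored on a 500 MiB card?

247 seconds

Uncompressed byte rate = 176,400 × 2 × 6 = 2,116,800 bytes/s.
Capacity = 500 × 1,048,576 = 524,288,000 bytes.
524,288,000 / 2,116,800 ≈ 247.68 s → 247 seconds.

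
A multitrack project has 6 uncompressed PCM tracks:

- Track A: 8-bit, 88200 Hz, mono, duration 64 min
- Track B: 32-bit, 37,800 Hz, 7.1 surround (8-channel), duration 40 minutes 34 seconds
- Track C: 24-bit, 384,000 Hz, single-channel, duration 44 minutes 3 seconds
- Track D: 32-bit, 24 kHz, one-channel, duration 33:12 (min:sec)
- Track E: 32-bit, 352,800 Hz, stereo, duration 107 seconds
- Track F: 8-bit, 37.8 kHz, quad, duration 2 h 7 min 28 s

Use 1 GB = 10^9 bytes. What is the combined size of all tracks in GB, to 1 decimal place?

Track A: 64 min = 3,840 s; 88,200 × 3,840 × 1 × 1 = 338,688,000 bytes.
Track B: 40 minutes 34 seconds = 2,434 s; 37,800 × 2,434 × 4 × 8 = 2,944,166,400 bytes.
Track C: 44 minutes 3 seconds = 2,643 s; 384,000 × 2,643 × 3 × 1 = 3,044,736,000 bytes.
Track D: 33:12 (min:sec) = 1,992 s; 24,000 × 1,992 × 4 × 1 = 191,232,000 bytes.
Track E: 352,800 × 107 × 4 × 2 = 301,996,800 bytes.
Track F: 2 h 7 min 28 s = 7,648 s; 37,800 × 7,648 × 1 × 4 = 1,156,377,600 bytes.
Total = 7,977,196,800 bytes = 8.0 GB.

8.0 GB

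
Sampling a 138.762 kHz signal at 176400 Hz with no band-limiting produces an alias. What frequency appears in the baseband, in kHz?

Nyquist = 176,400/2 = 88,200 Hz; 138,762 Hz exceeds it.
Alias = |138,762 − 1×176,400| = |138,762 − 176,400| = 37,638 Hz = 37.638 kHz.

37.638 kHz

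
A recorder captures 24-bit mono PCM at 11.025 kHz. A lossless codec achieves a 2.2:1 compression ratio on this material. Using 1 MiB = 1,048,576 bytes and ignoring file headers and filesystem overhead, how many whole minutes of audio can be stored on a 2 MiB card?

Uncompressed byte rate = 11,025 × 3 × 1 = 33,075 bytes/s.
After 2.2:1 compression, effective rate ≈ 15034.09 bytes/s.
Capacity = 2 × 1,048,576 = 2,097,152 bytes.
2,097,152 / effective rate ≈ 139.49 s → 2 minutes.

2 minutes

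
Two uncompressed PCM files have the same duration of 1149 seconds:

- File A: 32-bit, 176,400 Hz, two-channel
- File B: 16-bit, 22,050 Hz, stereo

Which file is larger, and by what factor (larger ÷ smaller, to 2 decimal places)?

File A, by a factor of 16.00

File A: 176,400 × 4 × 2 = 1,411,200 bytes/s.
File B: 22,050 × 2 × 2 = 88,200 bytes/s.
File A is larger; ratio = 1,621,468,800 / 101,341,800 = 16.00.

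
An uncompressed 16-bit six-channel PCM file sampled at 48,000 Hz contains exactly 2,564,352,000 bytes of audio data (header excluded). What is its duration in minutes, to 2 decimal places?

Byte rate = 48,000 × 2 × 6 = 576,000 bytes/s.
Duration = 2,564,352,000 / 576,000 = 4,452 s.
4,452 s / 60 = 74.20 minutes.

74.20 minutes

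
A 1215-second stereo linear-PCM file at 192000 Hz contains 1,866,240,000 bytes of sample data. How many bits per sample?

Bytes per sample = 1,866,240,000 / (192,000 × 1,215 × 2) = 1,866,240,000 / 466,560,000 = 4.
Bit depth = 4 × 8 = 32 bits.

32 bits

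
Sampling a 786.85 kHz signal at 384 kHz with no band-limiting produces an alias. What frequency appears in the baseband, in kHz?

18.85 kHz

Nyquist = 384,000/2 = 192,000 Hz; 786,850 Hz exceeds it.
Alias = |786,850 − 2×384,000| = |786,850 − 768,000| = 18,850 Hz = 18.85 kHz.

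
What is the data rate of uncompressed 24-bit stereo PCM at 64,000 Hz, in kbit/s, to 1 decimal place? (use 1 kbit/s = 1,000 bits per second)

Bit rate = 64,000 × 24 × 2 = 3,072,000 bits/s.
= 3072.0 kbit/s.

3072.0 kbit/s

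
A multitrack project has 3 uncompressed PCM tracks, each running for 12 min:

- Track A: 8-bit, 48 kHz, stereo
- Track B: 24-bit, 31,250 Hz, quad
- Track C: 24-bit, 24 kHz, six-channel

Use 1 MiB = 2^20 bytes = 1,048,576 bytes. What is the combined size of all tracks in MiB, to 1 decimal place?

12 min = 720 s.
Track A: 48,000 × 720 × 1 × 2 = 69,120,000 bytes.
Track B: 31,250 × 720 × 3 × 4 = 270,000,000 bytes.
Track C: 24,000 × 720 × 3 × 6 = 311,040,000 bytes.
Total = 650,160,000 bytes = 620.0 MiB.

620.0 MiB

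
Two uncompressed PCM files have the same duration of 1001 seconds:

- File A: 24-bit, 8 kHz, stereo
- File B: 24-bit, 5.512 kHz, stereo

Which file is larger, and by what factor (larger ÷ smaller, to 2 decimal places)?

File A: 8,000 × 3 × 2 = 48,000 bytes/s.
File B: 5,512 × 3 × 2 = 33,072 bytes/s.
File A is larger; ratio = 48,048,000 / 33,105,072 = 1.45.

File A, by a factor of 1.45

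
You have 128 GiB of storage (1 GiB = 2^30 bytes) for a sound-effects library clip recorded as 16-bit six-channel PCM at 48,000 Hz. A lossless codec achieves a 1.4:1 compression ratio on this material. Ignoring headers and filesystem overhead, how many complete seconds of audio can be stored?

334,053 seconds

Uncompressed byte rate = 48,000 × 2 × 6 = 576,000 bytes/s.
After 1.4:1 compression, effective rate ≈ 411428.57 bytes/s.
Capacity = 128 × 1,073,741,824 = 137,438,953,472 bytes.
137,438,953,472 / effective rate ≈ 334053.01 s → 334,053 seconds.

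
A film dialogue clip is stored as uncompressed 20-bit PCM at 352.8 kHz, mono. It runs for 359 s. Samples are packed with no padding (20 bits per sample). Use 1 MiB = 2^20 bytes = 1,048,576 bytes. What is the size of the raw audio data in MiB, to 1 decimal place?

Bits = 352,800 × 359 × 20 × 1 = 2,533,104,000 bits = 316,638,000 bytes.
316,638,000 / 1,048,576 = 302.0 MiB.

302.0 MiB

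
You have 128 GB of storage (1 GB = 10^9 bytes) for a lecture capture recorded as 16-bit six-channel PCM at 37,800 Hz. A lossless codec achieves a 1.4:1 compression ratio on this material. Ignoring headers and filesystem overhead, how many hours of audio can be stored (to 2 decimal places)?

Uncompressed byte rate = 37,800 × 2 × 6 = 453,600 bytes/s.
After 1.4:1 compression, effective rate ≈ 324000 bytes/s.
Capacity = 128 × 1,000,000,000 = 128,000,000,000 bytes.
128,000,000,000 / effective rate ≈ 395061.73 s → 109.74 hours.

109.74 hours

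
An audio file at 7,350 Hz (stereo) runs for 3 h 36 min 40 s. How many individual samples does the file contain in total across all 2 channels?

191,100,000 samples

3 h 36 min 40 s = 13,000 s.
7,350 × 13,000 s × 2 ch = 191,100,000 samples.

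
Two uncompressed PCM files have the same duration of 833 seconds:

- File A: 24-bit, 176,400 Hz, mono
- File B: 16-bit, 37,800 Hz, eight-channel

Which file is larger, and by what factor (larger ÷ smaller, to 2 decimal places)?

File A: 176,400 × 3 × 1 = 529,200 bytes/s.
File B: 37,800 × 2 × 8 = 604,800 bytes/s.
File B is larger; ratio = 503,798,400 / 440,823,600 = 1.14.

File B, by a factor of 1.14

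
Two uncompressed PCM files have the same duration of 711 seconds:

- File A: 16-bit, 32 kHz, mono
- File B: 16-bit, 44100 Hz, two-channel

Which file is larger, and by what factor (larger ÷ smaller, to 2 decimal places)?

File A: 32,000 × 2 × 1 = 64,000 bytes/s.
File B: 44,100 × 2 × 2 = 176,400 bytes/s.
File B is larger; ratio = 125,420,400 / 45,504,000 = 2.76.

File B, by a factor of 2.76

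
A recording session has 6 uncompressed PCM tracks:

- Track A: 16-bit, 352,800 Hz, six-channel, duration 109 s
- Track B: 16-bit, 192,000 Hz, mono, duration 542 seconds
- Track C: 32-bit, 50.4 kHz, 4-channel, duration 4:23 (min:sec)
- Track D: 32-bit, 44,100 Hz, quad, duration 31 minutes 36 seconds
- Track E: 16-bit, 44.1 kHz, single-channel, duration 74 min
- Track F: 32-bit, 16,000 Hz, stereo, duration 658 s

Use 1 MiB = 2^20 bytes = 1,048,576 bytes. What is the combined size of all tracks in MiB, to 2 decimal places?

Track A: 352,800 × 109 × 2 × 6 = 461,462,400 bytes.
Track B: 192,000 × 542 × 2 × 1 = 208,128,000 bytes.
Track C: 4:23 (min:sec) = 263 s; 50,400 × 263 × 4 × 4 = 212,083,200 bytes.
Track D: 31 minutes 36 seconds = 1,896 s; 44,100 × 1,896 × 4 × 4 = 1,337,817,600 bytes.
Track E: 74 min = 4,440 s; 44,100 × 4,440 × 2 × 1 = 391,608,000 bytes.
Track F: 16,000 × 658 × 4 × 2 = 84,224,000 bytes.
Total = 2,695,323,200 bytes = 2570.46 MiB.

2570.46 MiB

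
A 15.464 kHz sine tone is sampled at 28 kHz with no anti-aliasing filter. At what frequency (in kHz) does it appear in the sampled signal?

Nyquist = 28,000/2 = 14,000 Hz; 15,464 Hz exceeds it.
Alias = |15,464 − 1×28,000| = |15,464 − 28,000| = 12,536 Hz = 12.536 kHz.

12.536 kHz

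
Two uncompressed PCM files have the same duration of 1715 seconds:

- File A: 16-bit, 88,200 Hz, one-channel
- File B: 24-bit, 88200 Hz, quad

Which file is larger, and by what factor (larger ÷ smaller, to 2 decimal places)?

File B, by a factor of 6.00

File A: 88,200 × 2 × 1 = 176,400 bytes/s.
File B: 88,200 × 3 × 4 = 1,058,400 bytes/s.
File B is larger; ratio = 1,815,156,000 / 302,526,000 = 6.00.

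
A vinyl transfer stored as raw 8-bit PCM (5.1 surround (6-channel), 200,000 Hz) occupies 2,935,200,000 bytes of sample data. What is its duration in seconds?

2,446 seconds

Byte rate = 200,000 × 1 × 6 = 1,200,000 bytes/s.
Duration = 2,935,200,000 / 1,200,000 = 2,446 s.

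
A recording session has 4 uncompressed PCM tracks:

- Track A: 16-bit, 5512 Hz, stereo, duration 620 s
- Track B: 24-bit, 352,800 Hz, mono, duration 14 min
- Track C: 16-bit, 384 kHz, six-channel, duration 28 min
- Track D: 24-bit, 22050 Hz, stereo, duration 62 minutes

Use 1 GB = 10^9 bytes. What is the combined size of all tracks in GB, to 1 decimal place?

9.1 GB

Track A: 5,512 × 620 × 2 × 2 = 13,669,760 bytes.
Track B: 14 min = 840 s; 352,800 × 840 × 3 × 1 = 889,056,000 bytes.
Track C: 28 min = 1,680 s; 384,000 × 1,680 × 2 × 6 = 7,741,440,000 bytes.
Track D: 62 minutes = 3,720 s; 22,050 × 3,720 × 3 × 2 = 492,156,000 bytes.
Total = 9,136,321,760 bytes = 9.1 GB.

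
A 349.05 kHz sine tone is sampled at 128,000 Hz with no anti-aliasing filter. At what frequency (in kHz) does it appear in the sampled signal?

Nyquist = 128,000/2 = 64,000 Hz; 349,050 Hz exceeds it.
Alias = |349,050 − 3×128,000| = |349,050 − 384,000| = 34,950 Hz = 34.95 kHz.

34.95 kHz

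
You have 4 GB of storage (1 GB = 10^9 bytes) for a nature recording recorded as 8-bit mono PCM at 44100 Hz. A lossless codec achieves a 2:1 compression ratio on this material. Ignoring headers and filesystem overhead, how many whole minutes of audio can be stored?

3,023 minutes

Uncompressed byte rate = 44,100 × 1 × 1 = 44,100 bytes/s.
After 2:1 compression, effective rate ≈ 22050 bytes/s.
Capacity = 4 × 1,000,000,000 = 4,000,000,000 bytes.
4,000,000,000 / effective rate ≈ 181405.9 s → 3,023 minutes.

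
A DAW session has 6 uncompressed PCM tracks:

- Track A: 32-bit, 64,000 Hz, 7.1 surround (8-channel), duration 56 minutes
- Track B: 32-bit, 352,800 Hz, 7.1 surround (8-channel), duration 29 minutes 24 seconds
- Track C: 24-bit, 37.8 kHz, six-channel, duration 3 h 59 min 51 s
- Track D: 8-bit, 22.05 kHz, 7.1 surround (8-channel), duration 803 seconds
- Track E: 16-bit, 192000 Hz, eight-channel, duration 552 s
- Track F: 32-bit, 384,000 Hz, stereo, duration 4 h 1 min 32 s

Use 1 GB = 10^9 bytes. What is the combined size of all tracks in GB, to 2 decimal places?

Track A: 56 minutes = 3,360 s; 64,000 × 3,360 × 4 × 8 = 6,881,280,000 bytes.
Track B: 29 minutes 24 seconds = 1,764 s; 352,800 × 1,764 × 4 × 8 = 19,914,854,400 bytes.
Track C: 3 h 59 min 51 s = 14,391 s; 37,800 × 14,391 × 3 × 6 = 9,791,636,400 bytes.
Track D: 22,050 × 803 × 1 × 8 = 141,649,200 bytes.
Track E: 192,000 × 552 × 2 × 8 = 1,695,744,000 bytes.
Track F: 4 h 1 min 32 s = 14,492 s; 384,000 × 14,492 × 4 × 2 = 44,519,424,000 bytes.
Total = 82,944,588,000 bytes = 82.94 GB.

82.94 GB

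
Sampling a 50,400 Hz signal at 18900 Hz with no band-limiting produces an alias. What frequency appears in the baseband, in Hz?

Nyquist = 18,900/2 = 9,450 Hz; 50,400 Hz exceeds it.
Alias = |50,400 − 3×18,900| = |50,400 − 56,700| = 6,300 Hz.

6,300 Hz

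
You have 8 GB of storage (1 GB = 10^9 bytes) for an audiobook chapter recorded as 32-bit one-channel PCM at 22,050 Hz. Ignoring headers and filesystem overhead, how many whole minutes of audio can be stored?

1,511 minutes

Uncompressed byte rate = 22,050 × 4 × 1 = 88,200 bytes/s.
Capacity = 8 × 1,000,000,000 = 8,000,000,000 bytes.
8,000,000,000 / 88,200 ≈ 90702.95 s → 1,511 minutes.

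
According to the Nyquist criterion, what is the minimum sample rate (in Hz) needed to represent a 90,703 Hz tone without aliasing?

Minimum sample rate = 2 × 90,703 Hz = 181,406 Hz.

181,406 Hz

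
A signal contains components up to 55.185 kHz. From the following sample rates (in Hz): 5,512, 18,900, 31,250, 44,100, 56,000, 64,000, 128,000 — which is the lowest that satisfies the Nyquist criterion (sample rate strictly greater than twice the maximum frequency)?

Need sample rate > 2 × 55,185 = 110,370 Hz.
Lowest listed rate above 110,370 Hz is 128,000 Hz.

128,000 Hz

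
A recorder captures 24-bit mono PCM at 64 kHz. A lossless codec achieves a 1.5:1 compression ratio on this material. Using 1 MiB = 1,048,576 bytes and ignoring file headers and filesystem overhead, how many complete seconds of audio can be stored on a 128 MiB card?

Uncompressed byte rate = 64,000 × 3 × 1 = 192,000 bytes/s.
After 1.5:1 compression, effective rate ≈ 128000 bytes/s.
Capacity = 128 × 1,048,576 = 134,217,728 bytes.
134,217,728 / effective rate ≈ 1048.58 s → 1,048 seconds.

1,048 seconds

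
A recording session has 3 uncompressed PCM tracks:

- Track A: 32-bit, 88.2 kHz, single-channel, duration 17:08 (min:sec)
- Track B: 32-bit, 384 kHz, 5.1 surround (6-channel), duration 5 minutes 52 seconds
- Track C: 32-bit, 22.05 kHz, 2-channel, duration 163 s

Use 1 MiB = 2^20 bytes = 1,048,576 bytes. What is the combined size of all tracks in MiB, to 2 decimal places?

3467.05 MiB

Track A: 17:08 (min:sec) = 1,028 s; 88,200 × 1,028 × 4 × 1 = 362,678,400 bytes.
Track B: 5 minutes 52 seconds = 352 s; 384,000 × 352 × 4 × 6 = 3,244,032,000 bytes.
Track C: 22,050 × 163 × 4 × 2 = 28,753,200 bytes.
Total = 3,635,463,600 bytes = 3467.05 MiB.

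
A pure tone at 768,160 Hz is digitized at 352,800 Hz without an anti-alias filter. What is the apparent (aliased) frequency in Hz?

62,560 Hz

Nyquist = 352,800/2 = 176,400 Hz; 768,160 Hz exceeds it.
Alias = |768,160 − 2×352,800| = |768,160 − 705,600| = 62,560 Hz.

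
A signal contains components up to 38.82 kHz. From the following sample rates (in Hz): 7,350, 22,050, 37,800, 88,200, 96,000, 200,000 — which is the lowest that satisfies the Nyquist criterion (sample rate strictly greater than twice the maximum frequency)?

88,200 Hz

Need sample rate > 2 × 38,820 = 77,640 Hz.
Lowest listed rate above 77,640 Hz is 88,200 Hz.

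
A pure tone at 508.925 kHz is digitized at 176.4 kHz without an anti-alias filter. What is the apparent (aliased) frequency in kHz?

20.275 kHz

Nyquist = 176,400/2 = 88,200 Hz; 508,925 Hz exceeds it.
Alias = |508,925 − 3×176,400| = |508,925 − 529,200| = 20,275 Hz = 20.275 kHz.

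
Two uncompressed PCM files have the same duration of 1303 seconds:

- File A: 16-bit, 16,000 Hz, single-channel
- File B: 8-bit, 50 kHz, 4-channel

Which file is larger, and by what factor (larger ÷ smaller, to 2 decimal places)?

File A: 16,000 × 2 × 1 = 32,000 bytes/s.
File B: 50,000 × 1 × 4 = 200,000 bytes/s.
File B is larger; ratio = 260,600,000 / 41,696,000 = 6.25.

File B, by a factor of 6.25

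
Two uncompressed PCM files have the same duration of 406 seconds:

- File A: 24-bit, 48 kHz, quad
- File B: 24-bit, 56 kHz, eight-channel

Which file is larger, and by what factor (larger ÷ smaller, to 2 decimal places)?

File A: 48,000 × 3 × 4 = 576,000 bytes/s.
File B: 56,000 × 3 × 8 = 1,344,000 bytes/s.
File B is larger; ratio = 545,664,000 / 233,856,000 = 2.33.

File B, by a factor of 2.33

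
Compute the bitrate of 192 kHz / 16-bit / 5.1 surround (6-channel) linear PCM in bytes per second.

Bit rate = 192,000 × 16 × 6 = 18,432,000 bits/s.
18,432,000 / 8 = 2,304,000 bytes/s.

2,304,000 bytes/s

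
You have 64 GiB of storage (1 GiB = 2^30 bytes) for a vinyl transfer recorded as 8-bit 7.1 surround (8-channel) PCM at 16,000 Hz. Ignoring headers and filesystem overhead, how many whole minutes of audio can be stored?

8,947 minutes

Uncompressed byte rate = 16,000 × 1 × 8 = 128,000 bytes/s.
Capacity = 64 × 1,073,741,824 = 68,719,476,736 bytes.
68,719,476,736 / 128,000 ≈ 536870.91 s → 8,947 minutes.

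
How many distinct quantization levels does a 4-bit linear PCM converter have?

2^4 = 16.

16 levels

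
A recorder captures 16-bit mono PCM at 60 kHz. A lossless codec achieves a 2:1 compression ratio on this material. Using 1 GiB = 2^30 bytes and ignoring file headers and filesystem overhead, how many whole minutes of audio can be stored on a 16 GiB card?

Uncompressed byte rate = 60,000 × 2 × 1 = 120,000 bytes/s.
After 2:1 compression, effective rate ≈ 60000 bytes/s.
Capacity = 16 × 1,073,741,824 = 17,179,869,184 bytes.
17,179,869,184 / effective rate ≈ 286331.15 s → 4,772 minutes.

4,772 minutes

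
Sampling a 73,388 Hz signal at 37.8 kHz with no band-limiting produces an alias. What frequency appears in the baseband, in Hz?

2,212 Hz

Nyquist = 37,800/2 = 18,900 Hz; 73,388 Hz exceeds it.
Alias = |73,388 − 2×37,800| = |73,388 − 75,600| = 2,212 Hz.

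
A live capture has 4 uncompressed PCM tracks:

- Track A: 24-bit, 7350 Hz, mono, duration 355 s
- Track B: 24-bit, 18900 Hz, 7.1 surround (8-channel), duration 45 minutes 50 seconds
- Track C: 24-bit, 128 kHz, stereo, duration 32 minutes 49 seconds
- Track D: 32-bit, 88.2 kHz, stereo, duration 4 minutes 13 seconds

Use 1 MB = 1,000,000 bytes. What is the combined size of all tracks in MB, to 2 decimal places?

Track A: 7,350 × 355 × 3 × 1 = 7,827,750 bytes.
Track B: 45 minutes 50 seconds = 2,750 s; 18,900 × 2,750 × 3 × 8 = 1,247,400,000 bytes.
Track C: 32 minutes 49 seconds = 1,969 s; 128,000 × 1,969 × 3 × 2 = 1,512,192,000 bytes.
Track D: 4 minutes 13 seconds = 253 s; 88,200 × 253 × 4 × 2 = 178,516,800 bytes.
Total = 2,945,936,550 bytes = 2945.94 MB.

2945.94 MB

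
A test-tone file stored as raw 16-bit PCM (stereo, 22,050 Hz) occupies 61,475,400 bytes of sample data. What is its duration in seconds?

Byte rate = 22,050 × 2 × 2 = 88,200 bytes/s.
Duration = 61,475,400 / 88,200 = 697 s.

697 seconds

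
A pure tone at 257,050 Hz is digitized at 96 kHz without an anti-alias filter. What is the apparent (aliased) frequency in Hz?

30,950 Hz

Nyquist = 96,000/2 = 48,000 Hz; 257,050 Hz exceeds it.
Alias = |257,050 − 3×96,000| = |257,050 − 288,000| = 30,950 Hz.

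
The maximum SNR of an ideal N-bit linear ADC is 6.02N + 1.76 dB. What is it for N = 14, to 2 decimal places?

6.02 × 14 + 1.76 = 86.04 dB.

86.04 dB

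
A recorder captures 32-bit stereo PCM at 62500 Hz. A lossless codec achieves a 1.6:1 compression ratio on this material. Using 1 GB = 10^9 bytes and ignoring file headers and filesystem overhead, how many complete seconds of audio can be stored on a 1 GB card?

Uncompressed byte rate = 62,500 × 4 × 2 = 500,000 bytes/s.
After 1.6:1 compression, effective rate ≈ 312500 bytes/s.
Capacity = 1 × 1,000,000,000 = 1,000,000,000 bytes.
1,000,000,000 / effective rate ≈ 3200 s → 3,200 seconds.

3,200 seconds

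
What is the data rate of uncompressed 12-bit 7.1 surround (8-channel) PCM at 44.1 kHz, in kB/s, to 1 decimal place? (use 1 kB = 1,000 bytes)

Bit rate = 44,100 × 12 × 8 = 4,233,600 bits/s.
4,233,600 / 8 = 529,200 B/s = 529.2 kB/s.

529.2 kB/s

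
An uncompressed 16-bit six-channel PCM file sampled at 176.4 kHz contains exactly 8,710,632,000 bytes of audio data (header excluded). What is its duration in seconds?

4,115 seconds

Byte rate = 176,400 × 2 × 6 = 2,116,800 bytes/s.
Duration = 8,710,632,000 / 2,116,800 = 4,115 s.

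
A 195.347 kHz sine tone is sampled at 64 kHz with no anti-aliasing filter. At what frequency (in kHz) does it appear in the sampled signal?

Nyquist = 64,000/2 = 32,000 Hz; 195,347 Hz exceeds it.
Alias = |195,347 − 3×64,000| = |195,347 − 192,000| = 3,347 Hz = 3.347 kHz.

3.347 kHz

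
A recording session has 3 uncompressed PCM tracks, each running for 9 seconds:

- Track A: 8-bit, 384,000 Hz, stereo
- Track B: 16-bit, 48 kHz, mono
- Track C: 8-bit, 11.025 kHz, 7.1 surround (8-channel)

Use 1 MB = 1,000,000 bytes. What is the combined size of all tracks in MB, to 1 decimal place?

Track A: 384,000 × 9 × 1 × 2 = 6,912,000 bytes.
Track B: 48,000 × 9 × 2 × 1 = 864,000 bytes.
Track C: 11,025 × 9 × 1 × 8 = 793,800 bytes.
Total = 8,569,800 bytes = 8.6 MB.

8.6 MB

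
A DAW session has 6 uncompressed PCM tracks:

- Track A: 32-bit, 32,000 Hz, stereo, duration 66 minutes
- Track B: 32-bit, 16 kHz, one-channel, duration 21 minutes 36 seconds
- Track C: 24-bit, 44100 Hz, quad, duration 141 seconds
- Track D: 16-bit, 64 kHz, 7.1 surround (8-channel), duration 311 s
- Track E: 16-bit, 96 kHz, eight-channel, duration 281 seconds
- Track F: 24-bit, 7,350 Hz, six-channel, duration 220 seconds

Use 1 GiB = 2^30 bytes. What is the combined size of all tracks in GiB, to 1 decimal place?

Track A: 66 minutes = 3,960 s; 32,000 × 3,960 × 4 × 2 = 1,013,760,000 bytes.
Track B: 21 minutes 36 seconds = 1,296 s; 16,000 × 1,296 × 4 × 1 = 82,944,000 bytes.
Track C: 44,100 × 141 × 3 × 4 = 74,617,200 bytes.
Track D: 64,000 × 311 × 2 × 8 = 318,464,000 bytes.
Track E: 96,000 × 281 × 2 × 8 = 431,616,000 bytes.
Track F: 7,350 × 220 × 3 × 6 = 29,106,000 bytes.
Total = 1,950,507,200 bytes = 1.8 GiB.

1.8 GiB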